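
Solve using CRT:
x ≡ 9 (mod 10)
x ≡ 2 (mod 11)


m₁ = 10, m₂ = 11, gcd = 1, so CRT applies. M = m₁·m₂ = 110
Let M₁ = M/m₁ = 11, M₂ = M/m₂ = 10
Find y₁ ≡ M₁⁻¹ (mod m₁): 11⁻¹ ≡ 1 (mod 10)
Find y₂ ≡ M₂⁻¹ (mod m₂): 10⁻¹ ≡ 10 (mod 11)
x = a₁·M₁·y₁ + a₂·M₂·y₂ = 9·11·1 + 2·10·10 = 299
Reduce mod 110: x ≡ 79
Check: 79 mod 10 = 9 ✓, 79 mod 11 = 2 ✓

x ≡ 79 (mod 110)


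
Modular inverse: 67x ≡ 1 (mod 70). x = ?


Use the extended Euclidean algorithm to write 1 = 67·s + 70·t; then s mod 70 is the inverse.
Euclidean algorithm:
  67 = 0·70 + 67
  70 = 1·67 + 3
  67 = 22·3 + 1
  3 = 3·1 + 0
gcd(67,70) = 1
Back-substitution gives: 67·(23) + 70·(-22) = 1
So 67⁻¹ ≡ 23 ≡ 23 (mod 70)
Check: 67 × 23 = 1541 ≡ 1 (mod 70) ✓

67⁻¹ ≡ 23 (mod 70)


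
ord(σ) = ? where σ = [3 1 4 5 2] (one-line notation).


Cycle decomposition: (1 3 4 5 2)
Cycle lengths: 5
Order = lcm(5) = 5

ord(σ) = 5


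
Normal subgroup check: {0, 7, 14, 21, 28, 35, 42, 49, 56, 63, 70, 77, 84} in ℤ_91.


H = {0, 7, 14, 21, 28, 35, 42, 49, 56, 63, 70, 77, 84} in ℤ_91
ℤ_91 is abelian; every subgroup of an abelian group is normal

Yes, normal subgroup


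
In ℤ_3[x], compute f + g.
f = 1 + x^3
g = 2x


Add coefficients mod 3:
x^0: 1 + 0 = 1 (mod 3)
x^1: 0 + 2 = 2 (mod 3)
x^2: 0 + 0 = 0 (mod 3)
x^3: 1 + 0 = 1 (mod 3)
Result: 1 + 2x + x^3

f + g = 1 + 2x + x^3


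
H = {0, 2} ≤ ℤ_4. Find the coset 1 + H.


1 + H = {1 + h (mod 4) : h ∈ H}
1+0=1, 1+2=3

1 + H = {1, 3}


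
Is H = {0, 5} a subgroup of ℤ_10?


Subgroup test for H = {0, 5} in (ℤ_10, +):
(1) 0 ∈ H? Yes
(2) Closure: for all a,b ∈ H, (a+b) mod 10 ∈ H? Yes
(3) Inverses: for all a ∈ H, -a mod 10 ∈ H? Yes

Yes, H is a subgroup of ℤ_10


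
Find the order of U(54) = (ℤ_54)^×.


U(n) is the group of units mod n; |U(n)| = φ(n)
|U(54)| = φ(54) = 18

|U(54) = (ℤ_54)^×| = 18


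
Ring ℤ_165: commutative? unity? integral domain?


ℤ_165 is a commutative ring with unity 1; 165 = 3×55 is composite, so 3·55 ≡ 0 gives zero divisors (not an integral domain)
Commutative: Yes
Integral domain: No
Has unity: Yes

ℤ_165: Commutative=Yes, Unity=Yes


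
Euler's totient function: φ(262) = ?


Factor n: 262 = 2 × 131
φ(n) = n · ∏(1 - 1/p) over distinct primes p | n
φ(262) = 262 · (1 - 1/2) · (1 - 1/131) = 130

φ(262) = 130


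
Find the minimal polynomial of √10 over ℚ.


√10 satisfies x² - 10 = 0, irreducible over ℚ since 10 is squarefree

Minimal polynomial: x² - 10


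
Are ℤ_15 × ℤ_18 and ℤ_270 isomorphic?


Comparing ℤ_15 × ℤ_18 and ℤ_270:
gcd(15,18) = 3 ≠ 1. Max element order in ℤ_15×ℤ_18 is lcm(15,18) = 90 < 270, so it has no element of order 270

No, ℤ_15 × ℤ_18 ≇ ℤ_270


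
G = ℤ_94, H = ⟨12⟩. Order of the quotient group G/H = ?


|⟨12⟩| = n / gcd(12, 94) = 94 / 2 = 47
H is normal (ℤ_94 is abelian).
|G/H| = |G| / |H| = 94 / 47 = 2

|G/H| = 2


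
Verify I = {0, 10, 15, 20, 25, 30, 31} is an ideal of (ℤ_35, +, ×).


Check ideal conditions for I = {0, 10, 15, 20, 25, 30, 31} in ℤ_35:
(1) I is an additive subgroup? No
(2) For r ∈ ℤ_35 and a ∈ I: r·a ∈ I? No  [counterexample: r=2, a=20, r·a mod 35 = 5 ∉ I]

No, I is not an ideal of ℤ_35


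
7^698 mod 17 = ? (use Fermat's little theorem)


Fermat's little theorem: if p is prime and gcd(a,p)=1, then a^(p-1) ≡ 1 (mod p)
p = 17 is prime, gcd(7,17) = 1
Reduce exponent: 698 mod 16 = 10
So 7^698 ≡ 7^10 (mod 17)
7^10 mod 17 = 2

7^698 ≡ 2 (mod 17)


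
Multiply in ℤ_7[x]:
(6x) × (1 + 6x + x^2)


Expand and collect like terms; reduce coefficients mod 7:
x^0: 0·1 = 0 ≡ 0 (mod 7)
x^1: 0·6 + 6·1 = 6 ≡ 6 (mod 7)
x^2: 0·1 + 6·6 = 36 ≡ 1 (mod 7)
x^3: 6·1 = 6 ≡ 6 (mod 7)
Result: 6x + x^2 + 6x^3

f · g = 6x + x^2 + 6x^3


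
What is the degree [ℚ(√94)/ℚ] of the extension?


√94 has minimal polynomial x² - 94 (irreducible over ℚ since 94 is squarefree)

[ℚ(√94)/ℚ] = 2


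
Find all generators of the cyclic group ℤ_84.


g generates ℤ_n iff gcd(g,n) = 1
Prime factors of 84: 2, 3, 7
Generators are g ∈ {1,...,83} not divisible by any of these primes.
Generators: {1, 5, 11, 13, 17, 19, 23, 25, 29, 31, 37, 41, 43, 47, 53, 55, 59, 61, 65, 67, 71, 73, 79, 83}
Number of generators = φ(84) = 24

Generators of ℤ_84 = {1, 5, 11, 13, 17, 19, 23, 25, 29, 31, 37, 41, 43, 47, 53, 55, 59, 61, 65, 67, 71, 73, 79, 83}


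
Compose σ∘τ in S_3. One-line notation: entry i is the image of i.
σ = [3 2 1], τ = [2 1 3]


σ∘τ: apply τ first, then σ
1 →τ 2 →σ 2
2 →τ 1 →σ 3
3 →τ 3 →σ 1

σ∘τ = [2 3 1]


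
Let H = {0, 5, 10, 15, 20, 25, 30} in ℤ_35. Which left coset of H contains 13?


13 + H = {13 + h (mod 35) : h ∈ H}
13+0=13, 13+5=18, 13+10=23, 13+15=28, 13+20=33, 13+25=3, 13+30=8
13 + H = {3, 8, 13, 18, 23, 28, 33} = 3 + H

13 + H = {3, 8, 13, 18, 23, 28, 33}


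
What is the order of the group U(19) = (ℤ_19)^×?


U(n) is the group of units mod n; |U(n)| = φ(n)
|U(19)| = φ(19) = 18

|U(19) = (ℤ_19)^×| = 18


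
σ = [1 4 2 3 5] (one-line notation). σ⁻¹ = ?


To find σ⁻¹, swap domain and range:
σ(1) = 1 → σ⁻¹(1) = 1
σ(2) = 4 → σ⁻¹(4) = 2
σ(3) = 2 → σ⁻¹(2) = 3
σ(4) = 3 → σ⁻¹(3) = 4
σ(5) = 5 → σ⁻¹(5) = 5

σ⁻¹ = [1 3 4 2 5]


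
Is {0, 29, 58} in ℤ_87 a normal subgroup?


H = {0, 29, 58} in ℤ_87
ℤ_87 is abelian; every subgroup of an abelian group is normal

Yes, normal subgroup


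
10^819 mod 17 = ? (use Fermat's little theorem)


Fermat's little theorem: if p is prime and gcd(a,p)=1, then a^(p-1) ≡ 1 (mod p)
p = 17 is prime, gcd(10,17) = 1
Reduce exponent: 819 mod 16 = 3
So 10^819 ≡ 10^3 (mod 17)
10^3 mod 17 = 14

10^819 ≡ 14 (mod 17)


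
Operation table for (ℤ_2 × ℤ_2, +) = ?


Elements: {(0,0), (0,1), (1,0), (1,1)}
Operation: componentwise addition mod (2, 2)
Entry (a, b) = ((a₁+b₁) mod 2, (a₂+b₂) mod 2)

Cayley table:
      | (0,0) | (0,1) | (1,0) | (1,1)
(0,0) | (0,0) | (0,1) | (1,0) | (1,1)
(0,1) | (0,1) | (0,0) | (1,1) | (1,0)
(1,0) | (1,0) | (1,1) | (0,0) | (0,1)
(1,1) | (1,1) | (1,0) | (0,1) | (0,0)


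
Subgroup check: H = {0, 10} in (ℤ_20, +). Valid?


Subgroup test for H = {0, 10} in (ℤ_20, +):
(1) 0 ∈ H? Yes
(2) Closure: for all a,b ∈ H, (a+b) mod 20 ∈ H? Yes
(3) Inverses: for all a ∈ H, -a mod 20 ∈ H? Yes

Yes, H is a subgroup of ℤ_20


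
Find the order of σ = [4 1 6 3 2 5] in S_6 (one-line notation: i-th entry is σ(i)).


Cycle decomposition: (1 4 3 6 5 2)
Cycle lengths: 6
Order = lcm(6) = 6

ord(σ) = 6


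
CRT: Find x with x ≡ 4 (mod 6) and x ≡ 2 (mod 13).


m₁ = 6, m₂ = 13, gcd = 1, so CRT applies. M = m₁·m₂ = 78
Let M₁ = M/m₁ = 13, M₂ = M/m₂ = 6
Find y₁ ≡ M₁⁻¹ (mod m₁): 13⁻¹ ≡ 1 (mod 6)
Find y₂ ≡ M₂⁻¹ (mod m₂): 6⁻¹ ≡ 11 (mod 13)
x = a₁·M₁·y₁ + a₂·M₂·y₂ = 4·13·1 + 2·6·11 = 184
Reduce mod 78: x ≡ 28
Check: 28 mod 6 = 4 ✓, 28 mod 13 = 2 ✓

x ≡ 28 (mod 78)


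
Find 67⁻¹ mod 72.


Use the extended Euclidean algorithm to write 1 = 67·s + 72·t; then s mod 72 is the inverse.
Euclidean algorithm:
  67 = 0·72 + 67
  72 = 1·67 + 5
  67 = 13·5 + 2
  5 = 2·2 + 1
  2 = 2·1 + 0
gcd(67,72) = 1
Back-substitution gives: 67·(-29) + 72·(27) = 1
So 67⁻¹ ≡ -29 ≡ 43 (mod 72)
Check: 67 × 43 = 2881 ≡ 1 (mod 72) ✓

67⁻¹ ≡ 43 (mod 72)


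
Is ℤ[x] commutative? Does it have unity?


Polynomial ring over ℤ (an integral domain) is a commutative integral domain with unity 1
Commutative: Yes
Integral domain: Yes
Has unity: Yes

ℤ[x]: Commutative=Yes, Unity=Yes


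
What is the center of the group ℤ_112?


Z(G) = {g ∈ G | gx = xg for all x ∈ G}
ℤ_112 is abelian, so Z(G) = G

Z(ℤ_112) = ℤ_112


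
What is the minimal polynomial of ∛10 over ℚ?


∛10 satisfies x³ - 10 = 0, irreducible over ℚ (no rational root; 10 is not a perfect cube)

Minimal polynomial: x³ - 10


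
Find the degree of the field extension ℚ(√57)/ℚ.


√57 has minimal polynomial x² - 57 (irreducible over ℚ since 57 is squarefree)

[ℚ(√57)/ℚ] = 2


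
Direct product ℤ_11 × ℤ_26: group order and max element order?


|ℤ_11 × ℤ_26| = 11 × 26 = 286
Max element order = lcm(11,26) = 286
Cyclic? Yes (gcd=1)

|ℤ_11×ℤ_26| = 286, max element order = 286


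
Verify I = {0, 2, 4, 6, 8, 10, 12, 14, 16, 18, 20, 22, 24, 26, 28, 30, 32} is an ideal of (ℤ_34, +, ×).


Check ideal conditions for I = {0, 2, 4, 6, 8, 10, 12, 14, 16, 18, 20, 22, 24, 26, 28, 30, 32} in ℤ_34:
(1) I is an additive subgroup? Yes
(2) For r ∈ ℤ_34 and a ∈ I: r·a ∈ I? Yes

Yes, I is an ideal of ℤ_34


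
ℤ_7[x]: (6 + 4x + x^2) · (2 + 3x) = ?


Expand and collect like terms; reduce coefficients mod 7:
x^0: 6·2 = 12 ≡ 5 (mod 7)
x^1: 6·3 + 4·2 = 26 ≡ 5 (mod 7)
x^2: 4·3 + 1·2 = 14 ≡ 0 (mod 7)
x^3: 1·3 = 3 ≡ 3 (mod 7)
Result: 5 + 5x + 3x^3

f · g = 5 + 5x + 3x^3


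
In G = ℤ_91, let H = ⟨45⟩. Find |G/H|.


|⟨45⟩| = n / gcd(45, 91) = 91 / 1 = 91
H is normal (ℤ_91 is abelian).
|G/H| = |G| / |H| = 91 / 91 = 1

|G/H| = 1


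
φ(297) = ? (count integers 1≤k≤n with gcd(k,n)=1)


Factor n: 297 = 3^3 × 11
φ(n) = n · ∏(1 - 1/p) over distinct primes p | n
φ(297) = 297 · (1 - 1/3) · (1 - 1/11) = 180

φ(297) = 180


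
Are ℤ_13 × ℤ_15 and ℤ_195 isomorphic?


Comparing ℤ_13 × ℤ_15 and ℤ_195:
gcd(13,15) = 1, so ℤ_13 × ℤ_15 ≅ ℤ_195 (CRT)

Yes, ℤ_13 × ℤ_15 ≅ ℤ_195


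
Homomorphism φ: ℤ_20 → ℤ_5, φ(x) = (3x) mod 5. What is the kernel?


Kernel = preimage of identity
ker(φ) = {x ∈ ℤ_20 : 3x ≡ 0 (mod 5)}. Since 5 | 20, φ is well-defined. The kernel is the cyclic subgroup ⟨5⟩ of ℤ_20 (order 4), i.e. {0, 5, 10, 15}

ker(φ) = {0, 5, 10, 15}


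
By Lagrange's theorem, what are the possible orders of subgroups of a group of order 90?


Lagrange's theorem: |H| divides |G|
|G| = 90
Divisors of 90: 1, 2, 3, 5, 6, 9, 10, 15, 18, 30, 45, 90

Possible subgroup orders: {1, 2, 3, 5, 6, 9, 10, 15, 18, 30, 45, 90}


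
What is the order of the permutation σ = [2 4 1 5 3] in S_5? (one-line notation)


Cycle decomposition: (1 2 4 5 3)
Cycle lengths: 5
Order = lcm(5) = 5

ord(σ) = 5


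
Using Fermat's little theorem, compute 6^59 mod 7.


Fermat's little theorem: if p is prime and gcd(a,p)=1, then a^(p-1) ≡ 1 (mod p)
p = 7 is prime, gcd(6,7) = 1
Reduce exponent: 59 mod 6 = 5
So 6^59 ≡ 6^5 (mod 7)
6^5 mod 7 = 6

6^59 ≡ 6 (mod 7)


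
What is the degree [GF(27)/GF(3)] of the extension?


GF(27) = GF(3^3), so the extension degree is 3

[GF(27)/GF(3)] = 3


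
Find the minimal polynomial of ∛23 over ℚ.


∛23 satisfies x³ - 23 = 0, irreducible over ℚ (no rational root; 23 is not a perfect cube)

Minimal polynomial: x³ - 23


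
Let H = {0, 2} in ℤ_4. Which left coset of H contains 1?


1 + H = {1 + h (mod 4) : h ∈ H}
1+0=1, 1+2=3

1 + H = {1, 3}


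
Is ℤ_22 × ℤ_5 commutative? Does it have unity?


Direct product ring; commutative with unity (1,1); but (1,0)·(0,1) = (0,0) gives zero divisors, so not an integral domain
Commutative: Yes
Integral domain: No
Has unity: Yes

ℤ_22 × ℤ_5: Commutative=Yes, Unity=Yes


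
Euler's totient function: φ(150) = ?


Factor n: 150 = 2 × 3 × 5^2
φ(n) = n · ∏(1 - 1/p) over distinct primes p | n
φ(150) = 150 · (1 - 1/2) · (1 - 1/3) · (1 - 1/5) = 40

φ(150) = 40


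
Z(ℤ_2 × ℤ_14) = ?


Z(G) = {g ∈ G | gx = xg for all x ∈ G}
Direct product of abelian groups is abelian, so Z(G) = G

Z(ℤ_2 × ℤ_14) = ℤ_2 × ℤ_14


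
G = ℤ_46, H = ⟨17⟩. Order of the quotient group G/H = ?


|⟨17⟩| = n / gcd(17, 46) = 46 / 1 = 46
H is normal (ℤ_46 is abelian).
|G/H| = |G| / |H| = 46 / 46 = 1

|G/H| = 1


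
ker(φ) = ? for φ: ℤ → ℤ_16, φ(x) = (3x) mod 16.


Kernel = preimage of identity
ker(φ) = {x ∈ ℤ : 3x ≡ 0 (mod 16)}. gcd(3,16) = 1, so 3x ≡ 0 (mod 16) ⟺ x ≡ 0 (mod 16/1 = 16). Hence ker(φ) = 16ℤ

ker(φ) = 16ℤ


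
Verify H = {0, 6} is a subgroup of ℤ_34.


Subgroup test for H = {0, 6} in (ℤ_34, +):
(1) 0 ∈ H? Yes
(2) Closure: for all a,b ∈ H, (a+b) mod 34 ∈ H? No  [counterexample: 6 + 6 = 12 ∉ H]
(3) Inverses: for all a ∈ H, -a mod 34 ∈ H? No

No, H is not a subgroup of ℤ_34


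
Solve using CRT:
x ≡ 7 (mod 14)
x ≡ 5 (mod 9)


m₁ = 14, m₂ = 9, gcd = 1, so CRT applies. M = m₁·m₂ = 126
Let M₁ = M/m₁ = 9, M₂ = M/m₂ = 14
Find y₁ ≡ M₁⁻¹ (mod m₁): 9⁻¹ ≡ 11 (mod 14)
Find y₂ ≡ M₂⁻¹ (mod m₂): 14⁻¹ ≡ 2 (mod 9)
x = a₁·M₁·y₁ + a₂·M₂·y₂ = 7·9·11 + 5·14·2 = 833
Reduce mod 126: x ≡ 77
Check: 77 mod 14 = 7 ✓, 77 mod 9 = 5 ✓

x ≡ 77 (mod 126)


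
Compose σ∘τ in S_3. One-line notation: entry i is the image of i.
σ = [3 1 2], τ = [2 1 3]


σ∘τ: apply τ first, then σ
1 →τ 2 →σ 1
2 →τ 1 →σ 3
3 →τ 3 →σ 2

σ∘τ = [1 3 2]


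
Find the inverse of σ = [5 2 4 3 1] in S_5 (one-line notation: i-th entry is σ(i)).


To find σ⁻¹, swap domain and range:
σ(1) = 5 → σ⁻¹(5) = 1
σ(2) = 2 → σ⁻¹(2) = 2
σ(3) = 4 → σ⁻¹(4) = 3
σ(4) = 3 → σ⁻¹(3) = 4
σ(5) = 1 → σ⁻¹(1) = 5

σ⁻¹ = [5 2 4 3 1]


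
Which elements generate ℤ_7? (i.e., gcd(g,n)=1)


g generates ℤ_n iff gcd(g,n) = 1
Checking each g ∈ {1,...,6}:
gcd(1,7) = 1
gcd(2,7) = 1
gcd(3,7) = 1
gcd(4,7) = 1
gcd(5,7) = 1
gcd(6,7) = 1
Generators: {1, 2, 3, 4, 5, 6}
Number of generators = φ(7) = 6

Generators of ℤ_7 = {1, 2, 3, 4, 5, 6}


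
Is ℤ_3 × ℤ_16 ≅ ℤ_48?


Comparing ℤ_3 × ℤ_16 and ℤ_48:
gcd(3,16) = 1, so ℤ_3 × ℤ_16 ≅ ℤ_48 (CRT)

Yes, ℤ_3 × ℤ_16 ≅ ℤ_48


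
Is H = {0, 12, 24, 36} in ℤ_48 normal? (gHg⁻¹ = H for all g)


H = {0, 12, 24, 36} in ℤ_48
ℤ_48 is abelian; every subgroup of an abelian group is normal

Yes, normal subgroup


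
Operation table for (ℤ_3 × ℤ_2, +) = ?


Elements: {(0,0), (0,1), (1,0), (1,1), (2,0), (2,1)}
Operation: componentwise addition mod (3, 2)
Entry (a, b) = ((a₁+b₁) mod 3, (a₂+b₂) mod 2)

Cayley table:
      | (0,0) | (0,1) | (1,0) | (1,1) | (2,0) | (2,1)
(0,0) | (0,0) | (0,1) | (1,0) | (1,1) | (2,0) | (2,1)
(0,1) | (0,1) | (0,0) | (1,1) | (1,0) | (2,1) | (2,0)
(1,0) | (1,0) | (1,1) | (2,0) | (2,1) | (0,0) | (0,1)
(1,1) | (1,1) | (1,0) | (2,1) | (2,0) | (0,1) | (0,0)
(2,0) | (2,0) | (2,1) | (0,0) | (0,1) | (1,0) | (1,1)
(2,1) | (2,1) | (2,0) | (0,1) | (0,0) | (1,1) | (1,0)


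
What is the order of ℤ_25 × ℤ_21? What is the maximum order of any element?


|ℤ_25 × ℤ_21| = 25 × 21 = 525
Max element order = lcm(25,21) = 525
Cyclic? Yes (gcd=1)

|ℤ_25×ℤ_21| = 525, max element order = 525


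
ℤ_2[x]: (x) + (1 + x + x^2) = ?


Add coefficients mod 2:
x^0: 0 + 1 = 1 (mod 2)
x^1: 1 + 1 = 0 (mod 2)
x^2: 0 + 1 = 1 (mod 2)
Result: 1 + x^2

f + g = 1 + x^2


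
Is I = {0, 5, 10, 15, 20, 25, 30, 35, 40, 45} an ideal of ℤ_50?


Check ideal conditions for I = {0, 5, 10, 15, 20, 25, 30, 35, 40, 45} in ℤ_50:
(1) I is an additive subgroup? Yes
(2) For r ∈ ℤ_50 and a ∈ I: r·a ∈ I? Yes

Yes, I is an ideal of ℤ_50


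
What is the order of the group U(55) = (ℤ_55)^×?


U(n) is the group of units mod n; |U(n)| = φ(n)
|U(55)| = φ(55) = 40

|U(55) = (ℤ_55)^×| = 40


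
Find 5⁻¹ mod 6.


Use the extended Euclidean algorithm to write 1 = 5·s + 6·t; then s mod 6 is the inverse.
Euclidean algorithm:
  5 = 0·6 + 5
  6 = 1·5 + 1
  5 = 5·1 + 0
gcd(5,6) = 1
Back-substitution gives: 5·(-1) + 6·(1) = 1
So 5⁻¹ ≡ -1 ≡ 5 (mod 6)
Check: 5 × 5 = 25 ≡ 1 (mod 6) ✓

5⁻¹ ≡ 5 (mod 6)


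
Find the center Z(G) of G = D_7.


Z(G) = {g ∈ G | gx = xg for all x ∈ G}
For odd n, Z(D_n) = {e}: no nontrivial rotation commutes with all reflections

Z(D_7) = {e}


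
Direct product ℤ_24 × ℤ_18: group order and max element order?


|ℤ_24 × ℤ_18| = 24 × 18 = 432
Max element order = lcm(24,18) = 72
Cyclic? No (gcd=6)

|ℤ_24×ℤ_18| = 432, max element order = 72


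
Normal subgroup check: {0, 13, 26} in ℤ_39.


H = {0, 13, 26} in ℤ_39
ℤ_39 is abelian; every subgroup of an abelian group is normal

Yes, normal subgroup


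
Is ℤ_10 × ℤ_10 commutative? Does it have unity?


Direct product ring; commutative with unity (1,1); but (1,0)·(0,1) = (0,0) gives zero divisors, so not an integral domain
Commutative: Yes
Integral domain: No
Has unity: Yes

ℤ_10 × ℤ_10: Commutative=Yes, Unity=Yes


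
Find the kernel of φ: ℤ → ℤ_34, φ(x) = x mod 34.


Kernel = preimage of identity
ker(φ) = {x ∈ ℤ : x ≡ 0 (mod 34)} = 34ℤ = {0, ±34, ±68, ...}

ker(φ) = 34ℤ


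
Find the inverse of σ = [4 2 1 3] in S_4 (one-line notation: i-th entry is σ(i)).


To find σ⁻¹, swap domain and range:
σ(1) = 4 → σ⁻¹(4) = 1
σ(2) = 2 → σ⁻¹(2) = 2
σ(3) = 1 → σ⁻¹(1) = 3
σ(4) = 3 → σ⁻¹(3) = 4

σ⁻¹ = [3 2 4 1]


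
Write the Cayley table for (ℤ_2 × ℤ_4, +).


Elements: {(0,0), (0,1), (0,2), (0,3), (1,0), (1,1), (1,2), (1,3)}
Operation: componentwise addition mod (2, 4)
Entry (a, b) = ((a₁+b₁) mod 2, (a₂+b₂) mod 4)

Cayley table:
      | (0,0) | (0,1) | (0,2) | (0,3) | (1,0) | (1,1) | (1,2) | (1,3)
(0,0) | (0,0) | (0,1) | (0,2) | (0,3) | (1,0) | (1,1) | (1,2) | (1,3)
(0,1) | (0,1) | (0,2) | (0,3) | (0,0) | (1,1) | (1,2) | (1,3) | (1,0)
(0,2) | (0,2) | (0,3) | (0,0) | (0,1) | (1,2) | (1,3) | (1,0) | (1,1)
(0,3) | (0,3) | (0,0) | (0,1) | (0,2) | (1,3) | (1,0) | (1,1) | (1,2)
(1,0) | (1,0) | (1,1) | (1,2) | (1,3) | (0,0) | (0,1) | (0,2) | (0,3)
(1,1) | (1,1) | (1,2) | (1,3) | (1,0) | (0,1) | (0,2) | (0,3) | (0,0)
(1,2) | (1,2) | (1,3) | (1,0) | (1,1) | (0,2) | (0,3) | (0,0) | (0,1)
(1,3) | (1,3) | (1,0) | (1,1) | (1,2) | (0,3) | (0,0) | (0,1) | (0,2)


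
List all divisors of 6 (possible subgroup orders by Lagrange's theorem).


Lagrange's theorem: |H| divides |G|
|G| = 6
Divisors of 6: 1, 2, 3, 6

Possible subgroup orders: {1, 2, 3, 6}


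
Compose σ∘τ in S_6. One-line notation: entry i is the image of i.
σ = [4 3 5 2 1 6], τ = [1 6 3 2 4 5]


σ∘τ: apply τ first, then σ
1 →τ 1 →σ 4
2 →τ 6 →σ 6
3 →τ 3 →σ 5
4 →τ 2 →σ 3
5 →τ 4 →σ 2
6 →τ 5 →σ 1

σ∘τ = [4 6 5 3 2 1]


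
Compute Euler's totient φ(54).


Factor n: 54 = 2 × 3^3
φ(n) = n · ∏(1 - 1/p) over distinct primes p | n
φ(54) = 54 · (1 - 1/2) · (1 - 1/3) = 18

φ(54) = 18


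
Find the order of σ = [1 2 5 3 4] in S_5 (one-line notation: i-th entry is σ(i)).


Cycle decomposition: (3 5 4)
Cycle lengths: 3
Order = lcm(3) = 3

ord(σ) = 3


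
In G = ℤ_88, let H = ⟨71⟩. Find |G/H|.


|⟨71⟩| = n / gcd(71, 88) = 88 / 1 = 88
H is normal (ℤ_88 is abelian).
|G/H| = |G| / |H| = 88 / 88 = 1

|G/H| = 1


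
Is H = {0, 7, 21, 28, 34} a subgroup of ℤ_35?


Subgroup test for H = {0, 7, 21, 28, 34} in (ℤ_35, +):
(1) 0 ∈ H? Yes
(2) Closure: for all a,b ∈ H, (a+b) mod 35 ∈ H? No  [counterexample: 7 + 7 = 14 ∉ H]
(3) Inverses: for all a ∈ H, -a mod 35 ∈ H? No

No, H is not a subgroup of ℤ_35


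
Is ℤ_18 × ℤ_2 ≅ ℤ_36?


Comparing ℤ_18 × ℤ_2 and ℤ_36:
gcd(18,2) = 2 ≠ 1. Max element order in ℤ_18×ℤ_2 is lcm(18,2) = 18 < 36, so it has no element of order 36

No, ℤ_18 × ℤ_2 ≇ ℤ_36


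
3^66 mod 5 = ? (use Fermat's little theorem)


Fermat's little theorem: if p is prime and gcd(a,p)=1, then a^(p-1) ≡ 1 (mod p)
p = 5 is prime, gcd(3,5) = 1
Reduce exponent: 66 mod 4 = 2
So 3^66 ≡ 3^2 (mod 5)
3^2 mod 5 = 4

3^66 ≡ 4 (mod 5)


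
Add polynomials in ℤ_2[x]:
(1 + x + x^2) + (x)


Add coefficients mod 2:
x^0: 1 + 0 = 1 (mod 2)
x^1: 1 + 1 = 0 (mod 2)
x^2: 1 + 0 = 1 (mod 2)
Result: 1 + x^2

f + g = 1 + x^2


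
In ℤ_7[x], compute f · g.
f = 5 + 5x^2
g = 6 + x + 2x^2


Expand and collect like terms; reduce coefficients mod 7:
x^0: 5·6 = 30 ≡ 2 (mod 7)
x^1: 5·1 + 0·6 = 5 ≡ 5 (mod 7)
x^2: 5·2 + 0·1 + 5·6 = 40 ≡ 5 (mod 7)
x^3: 0·2 + 5·1 = 5 ≡ 5 (mod 7)
x^4: 5·2 = 10 ≡ 3 (mod 7)
Result: 2 + 5x + 5x^2 + 5x^3 + 3x^4

f · g = 2 + 5x + 5x^2 + 5x^3 + 3x^4


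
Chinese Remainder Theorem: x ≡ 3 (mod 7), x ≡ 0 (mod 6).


m₁ = 7, m₂ = 6, gcd = 1, so CRT applies. M = m₁·m₂ = 42
Let M₁ = M/m₁ = 6, M₂ = M/m₂ = 7
Find y₁ ≡ M₁⁻¹ (mod m₁): 6⁻¹ ≡ 6 (mod 7)
Find y₂ ≡ M₂⁻¹ (mod m₂): 7⁻¹ ≡ 1 (mod 6)
x = a₁·M₁·y₁ + a₂·M₂·y₂ = 3·6·6 + 0·7·1 = 108
Reduce mod 42: x ≡ 24
Check: 24 mod 7 = 3 ✓, 24 mod 6 = 0 ✓

x ≡ 24 (mod 42)


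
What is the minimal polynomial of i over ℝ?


i satisfies x² + 1 = 0, irreducible over ℝ

Minimal polynomial: x² + 1


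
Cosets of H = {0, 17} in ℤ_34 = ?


H = {0, 17}, |H| = 2
Number of cosets = |G|/|H| = 34/2 = 17
0 + H = {0, 17}
1 + H = {1, 18}
2 + H = {2, 19}
3 + H = {3, 20}
4 + H = {4, 21}
5 + H = {5, 22}
6 + H = {6, 23}
7 + H = {7, 24}
8 + H = {8, 25}
9 + H = {9, 26}
10 + H = {10, 27}
11 + H = {11, 28}
12 + H = {12, 29}
13 + H = {13, 30}
14 + H = {14, 31}
15 + H = {15, 32}
16 + H = {16, 33}

Cosets: 0+H={0,17}; 1+H={1,18}; 2+H={2,19}; 3+H={3,20}; 4+H={4,21}; 5+H={5,22}; 6+H={6,23}; 7+H={7,24}; 8+H={8,25}; 9+H={9,26}; 10+H={10,27}; 11+H={11,28}; 12+H={12,29}; 13+H={13,30}; 14+H={14,31}; 15+H={15,32}; 16+H={16,33}


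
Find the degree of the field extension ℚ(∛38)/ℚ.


∛38 has minimal polynomial x³ - 38 (irreducible over ℚ since 38 is not a perfect cube)

[ℚ(∛38)/ℚ] = 3


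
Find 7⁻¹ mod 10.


Use the extended Euclidean algorithm to write 1 = 7·s + 10·t; then s mod 10 is the inverse.
Euclidean algorithm:
  7 = 0·10 + 7
  10 = 1·7 + 3
  7 = 2·3 + 1
  3 = 3·1 + 0
gcd(7,10) = 1
Back-substitution gives: 7·(3) + 10·(-2) = 1
So 7⁻¹ ≡ 3 ≡ 3 (mod 10)
Check: 7 × 3 = 21 ≡ 1 (mod 10) ✓

7⁻¹ ≡ 3 (mod 10)


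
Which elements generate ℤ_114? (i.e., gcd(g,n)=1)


g generates ℤ_n iff gcd(g,n) = 1
Prime factors of 114: 2, 3, 19
Generators are g ∈ {1,...,113} not divisible by any of these primes.
Generators: {1, 5, 7, 11, 13, 17, 23, 25, 29, 31, 35, 37, 41, 43, 47, 49, 53, 55, 59, 61, 65, 67, 71, 73, 77, 79, 83, 85, 89, 91, 97, 101, 103, 107, 109, 113}
Number of generators = φ(114) = 36

Generators of ℤ_114 = {1, 5, 7, 11, 13, 17, 23, 25, 29, 31, 35, 37, 41, 43, 47, 49, 53, 55, 59, 61, 65, 67, 71, 73, 77, 79, 83, 85, 89, 91, 97, 101, 103, 107, 109, 113}


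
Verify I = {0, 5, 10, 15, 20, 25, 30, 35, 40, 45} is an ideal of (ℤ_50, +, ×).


Check ideal conditions for I = {0, 5, 10, 15, 20, 25, 30, 35, 40, 45} in ℤ_50:
(1) I is an additive subgroup? Yes
(2) For r ∈ ℤ_50 and a ∈ I: r·a ∈ I? Yes

Yes, I is an ideal of ℤ_50


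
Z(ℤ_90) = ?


Z(G) = {g ∈ G | gx = xg for all x ∈ G}
ℤ_90 is abelian, so Z(G) = G

Z(ℤ_90) = ℤ_90


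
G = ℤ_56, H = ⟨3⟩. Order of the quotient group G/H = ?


|⟨3⟩| = n / gcd(3, 56) = 56 / 1 = 56
H is normal (ℤ_56 is abelian).
|G/H| = |G| / |H| = 56 / 56 = 1

|G/H| = 1


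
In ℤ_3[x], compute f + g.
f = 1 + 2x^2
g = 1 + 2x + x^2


Add coefficients mod 3:
x^0: 1 + 1 = 2 (mod 3)
x^1: 0 + 2 = 2 (mod 3)
x^2: 2 + 1 = 0 (mod 3)
Result: 2 + 2x

f + g = 2 + 2x


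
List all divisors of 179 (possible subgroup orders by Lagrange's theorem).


Lagrange's theorem: |H| divides |G|
|G| = 179
Divisors of 179: 1, 179

Possible subgroup orders: {1, 179}


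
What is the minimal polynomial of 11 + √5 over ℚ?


Let α = 11 + √5. Then α - 11 = √5, so (α - 11)² = 5, giving α² - 22α + 116 = 0. Degree 2 and α ∉ ℚ, so this is the minimal polynomial.

Minimal polynomial: x² - 22x + 116


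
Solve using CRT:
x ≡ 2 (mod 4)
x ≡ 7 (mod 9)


m₁ = 4, m₂ = 9, gcd = 1, so CRT applies. M = m₁·m₂ = 36
Let M₁ = M/m₁ = 9, M₂ = M/m₂ = 4
Find y₁ ≡ M₁⁻¹ (mod m₁): 9⁻¹ ≡ 1 (mod 4)
Find y₂ ≡ M₂⁻¹ (mod m₂): 4⁻¹ ≡ 7 (mod 9)
x = a₁·M₁·y₁ + a₂·M₂·y₂ = 2·9·1 + 7·4·7 = 214
Reduce mod 36: x ≡ 34
Check: 34 mod 4 = 2 ✓, 34 mod 9 = 7 ✓

x ≡ 34 (mod 36)


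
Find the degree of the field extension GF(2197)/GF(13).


GF(2197) = GF(13^3), so the extension degree is 3

[GF(2197)/GF(13)] = 3


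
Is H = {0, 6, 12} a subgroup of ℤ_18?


Subgroup test for H = {0, 6, 12} in (ℤ_18, +):
(1) 0 ∈ H? Yes
(2) Closure: for all a,b ∈ H, (a+b) mod 18 ∈ H? Yes
(3) Inverses: for all a ∈ H, -a mod 18 ∈ H? Yes

Yes, H is a subgroup of ℤ_18


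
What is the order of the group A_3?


|A_n| = n!/2 (even permutations)
|A_3| = 3!/2 = 6/2 = 3

|A_3| = 3


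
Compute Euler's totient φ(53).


Factor n: 53 = 53
φ(n) = n · ∏(1 - 1/p) over distinct primes p | n
φ(53) = 53 · (1 - 1/53) = 52

φ(53) = 52


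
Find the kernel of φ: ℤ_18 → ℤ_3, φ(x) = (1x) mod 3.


Kernel = preimage of identity
ker(φ) = {x ∈ ℤ_18 : 1x ≡ 0 (mod 3)}. Since 3 | 18, φ is well-defined. The kernel is the cyclic subgroup ⟨3⟩ of ℤ_18 (order 6), i.e. {0, 3, 6, 9, 12, 15}

ker(φ) = {0, 3, 6, 9, 12, 15}


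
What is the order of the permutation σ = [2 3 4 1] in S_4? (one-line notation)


Cycle decomposition: (1 2 3 4)
Cycle lengths: 4
Order = lcm(4) = 4

ord(σ) = 4


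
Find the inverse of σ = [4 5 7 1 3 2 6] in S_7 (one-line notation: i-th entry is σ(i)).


To find σ⁻¹, swap domain and range:
σ(1) = 4 → σ⁻¹(4) = 1
σ(2) = 5 → σ⁻¹(5) = 2
σ(3) = 7 → σ⁻¹(7) = 3
σ(4) = 1 → σ⁻¹(1) = 4
σ(5) = 3 → σ⁻¹(3) = 5
σ(6) = 2 → σ⁻¹(2) = 6
σ(7) = 6 → σ⁻¹(6) = 7

σ⁻¹ = [4 6 5 1 2 7 3]


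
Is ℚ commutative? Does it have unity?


ℚ is a field: commutative, has unity, every nonzero element is a unit (hence an integral domain)
Commutative: Yes
Integral domain: Yes
Has unity: Yes

ℚ: Commutative=Yes, Unity=Yes


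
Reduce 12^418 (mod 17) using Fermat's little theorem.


Fermat's little theorem: if p is prime and gcd(a,p)=1, then a^(p-1) ≡ 1 (mod p)
p = 17 is prime, gcd(12,17) = 1
Reduce exponent: 418 mod 16 = 2
So 12^418 ≡ 12^2 (mod 17)
12^2 mod 17 = 8

12^418 ≡ 8 (mod 17)


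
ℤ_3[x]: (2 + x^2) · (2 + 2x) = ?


Expand and collect like terms; reduce coefficients mod 3:
x^0: 2·2 = 4 ≡ 1 (mod 3)
x^1: 2·2 + 0·2 = 4 ≡ 1 (mod 3)
x^2: 0·2 + 1·2 = 2 ≡ 2 (mod 3)
x^3: 1·2 = 2 ≡ 2 (mod 3)
Result: 1 + x + 2x^2 + 2x^3

f · g = 1 + x + 2x^2 + 2x^3


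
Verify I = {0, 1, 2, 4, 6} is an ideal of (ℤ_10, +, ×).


Check ideal conditions for I = {0, 1, 2, 4, 6} in ℤ_10:
(1) I is an additive subgroup? No
(2) For r ∈ ℤ_10 and a ∈ I: r·a ∈ I? No  [counterexample: r=2, a=4, r·a mod 10 = 8 ∉ I]

No, I is not an ideal of ℤ_10


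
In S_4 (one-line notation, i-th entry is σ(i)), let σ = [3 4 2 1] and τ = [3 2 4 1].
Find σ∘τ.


σ∘τ: apply τ first, then σ
1 →τ 3 →σ 2
2 →τ 2 →σ 4
3 →τ 4 →σ 1
4 →τ 1 →σ 3

σ∘τ = [2 4 1 3]


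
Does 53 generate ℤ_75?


g generates ℤ_n iff gcd(g, n) = 1
gcd(53, 75) = 1
Since gcd = 1, 53 is a generator.

Yes, 53 generates ℤ_75


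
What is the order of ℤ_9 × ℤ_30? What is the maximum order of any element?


|ℤ_9 × ℤ_30| = 9 × 30 = 270
Max element order = lcm(9,30) = 90
Cyclic? No (gcd=3)

|ℤ_9×ℤ_30| = 270, max element order = 90


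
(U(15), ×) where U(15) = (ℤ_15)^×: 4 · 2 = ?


Operation: multiplication mod 15
4 · 2 = (a × b) mod 15 with a = 4, b = 2

4 · 2 = 8


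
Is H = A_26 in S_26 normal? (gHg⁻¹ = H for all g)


H = A_26 in S_26
A_26 has index 2 in S_26, and every subgroup of index 2 is normal

Yes, normal subgroup


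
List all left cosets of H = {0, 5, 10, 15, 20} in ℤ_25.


H = {0, 5, 10, 15, 20}, |H| = 5
Number of cosets = |G|/|H| = 25/5 = 5
0 + H = {0, 5, 10, 15, 20}
1 + H = {1, 6, 11, 16, 21}
2 + H = {2, 7, 12, 17, 22}
3 + H = {3, 8, 13, 18, 23}
4 + H = {4, 9, 14, 19, 24}

Cosets: 0+H={0,5,10,15,20}; 1+H={1,6,11,16,21}; 2+H={2,7,12,17,22}; 3+H={3,8,13,18,23}; 4+H={4,9,14,19,24}


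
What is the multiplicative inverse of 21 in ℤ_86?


Use the extended Euclidean algorithm to write 1 = 21·s + 86·t; then s mod 86 is the inverse.
Euclidean algorithm:
  21 = 0·86 + 21
  86 = 4·21 + 2
  21 = 10·2 + 1
  2 = 2·1 + 0
gcd(21,86) = 1
Back-substitution gives: 21·(41) + 86·(-10) = 1
So 21⁻¹ ≡ 41 ≡ 41 (mod 86)
Check: 21 × 41 = 861 ≡ 1 (mod 86) ✓

21⁻¹ ≡ 41 (mod 86)


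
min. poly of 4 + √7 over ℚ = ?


Let α = 4 + √7. Then α - 4 = √7, so (α - 4)² = 7, giving α² - 8α + 9 = 0. Degree 2 and α ∉ ℚ, so this is the minimal polynomial.

Minimal polynomial: x² - 8x + 9


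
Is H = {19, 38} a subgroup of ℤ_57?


Subgroup test for H = {19, 38} in (ℤ_57, +):
(1) 0 ∈ H? No
(2) Closure: for all a,b ∈ H, (a+b) mod 57 ∈ H? No  [counterexample: 19 + 38 = 0 ∉ H]
(3) Inverses: for all a ∈ H, -a mod 57 ∈ H? Yes

No, H is not a subgroup of ℤ_57


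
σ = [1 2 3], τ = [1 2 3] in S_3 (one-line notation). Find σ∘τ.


σ∘τ: apply τ first, then σ
1 →τ 1 →σ 1
2 →τ 2 →σ 2
3 →τ 3 →σ 3

σ∘τ = [1 2 3]


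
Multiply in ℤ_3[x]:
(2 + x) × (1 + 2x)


Expand and collect like terms; reduce coefficients mod 3:
x^0: 2·1 = 2 ≡ 2 (mod 3)
x^1: 2·2 + 1·1 = 5 ≡ 2 (mod 3)
x^2: 1·2 = 2 ≡ 2 (mod 3)
Result: 2 + 2x + 2x^2

f · g = 2 + 2x + 2x^2


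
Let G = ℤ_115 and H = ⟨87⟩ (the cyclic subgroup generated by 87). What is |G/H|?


|⟨87⟩| = n / gcd(87, 115) = 115 / 1 = 115
H is normal (ℤ_115 is abelian).
|G/H| = |G| / |H| = 115 / 115 = 1

|G/H| = 1


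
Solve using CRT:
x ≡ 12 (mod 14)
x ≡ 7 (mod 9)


m₁ = 14, m₂ = 9, gcd = 1, so CRT applies. M = m₁·m₂ = 126
Let M₁ = M/m₁ = 9, M₂ = M/m₂ = 14
Find y₁ ≡ M₁⁻¹ (mod m₁): 9⁻¹ ≡ 11 (mod 14)
Find y₂ ≡ M₂⁻¹ (mod m₂): 14⁻¹ ≡ 2 (mod 9)
x = a₁·M₁·y₁ + a₂·M₂·y₂ = 12·9·11 + 7·14·2 = 1384
Reduce mod 126: x ≡ 124
Check: 124 mod 14 = 12 ✓, 124 mod 9 = 7 ✓

x ≡ 124 (mod 126)


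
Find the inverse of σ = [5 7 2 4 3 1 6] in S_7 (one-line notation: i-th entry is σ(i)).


To find σ⁻¹, swap domain and range:
σ(1) = 5 → σ⁻¹(5) = 1
σ(2) = 7 → σ⁻¹(7) = 2
σ(3) = 2 → σ⁻¹(2) = 3
σ(4) = 4 → σ⁻¹(4) = 4
σ(5) = 3 → σ⁻¹(3) = 5
σ(6) = 1 → σ⁻¹(1) = 6
σ(7) = 6 → σ⁻¹(6) = 7

σ⁻¹ = [6 3 5 4 1 7 2]


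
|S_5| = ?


|S_n| = n! (number of permutations of n symbols)
|S_5| = 5! = 120

|S_5| = 120


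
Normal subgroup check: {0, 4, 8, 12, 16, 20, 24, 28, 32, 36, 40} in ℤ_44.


H = {0, 4, 8, 12, 16, 20, 24, 28, 32, 36, 40} in ℤ_44
ℤ_44 is abelian; every subgroup of an abelian group is normal

Yes, normal subgroup


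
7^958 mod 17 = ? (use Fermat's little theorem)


Fermat's little theorem: if p is prime and gcd(a,p)=1, then a^(p-1) ≡ 1 (mod p)
p = 17 is prime, gcd(7,17) = 1
Reduce exponent: 958 mod 16 = 14
So 7^958 ≡ 7^14 (mod 17)
7^14 mod 17 = 8

7^958 ≡ 8 (mod 17)


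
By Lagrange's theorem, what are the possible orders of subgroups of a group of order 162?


Lagrange's theorem: |H| divides |G|
|G| = 162
Divisors of 162: 1, 2, 3, 6, 9, 18, 27, 54, 81, 162

Possible subgroup orders: {1, 2, 3, 6, 9, 18, 27, 54, 81, 162}


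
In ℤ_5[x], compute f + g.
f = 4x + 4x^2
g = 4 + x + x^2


Add coefficients mod 5:
x^0: 0 + 4 = 4 (mod 5)
x^1: 4 + 1 = 0 (mod 5)
x^2: 4 + 1 = 0 (mod 5)
Result: 4

f + g = 4


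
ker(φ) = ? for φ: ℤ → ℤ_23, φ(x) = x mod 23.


Kernel = preimage of identity
ker(φ) = {x ∈ ℤ : x ≡ 0 (mod 23)} = 23ℤ = {0, ±23, ±46, ...}

ker(φ) = 23ℤ


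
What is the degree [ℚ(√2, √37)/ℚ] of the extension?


[ℚ(√2,√37):ℚ] = [ℚ(√2,√37):ℚ(√2)]·[ℚ(√2):ℚ] = 2·2 = 4

[ℚ(√2, √37)/ℚ] = 4


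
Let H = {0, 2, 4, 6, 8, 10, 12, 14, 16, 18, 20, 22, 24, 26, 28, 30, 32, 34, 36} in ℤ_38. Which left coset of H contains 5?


5 + H = {5 + h (mod 38) : h ∈ H}
5+0=5, 5+2=7, 5+4=9, 5+6=11, 5+8=13, 5+10=15, 5+12=17, 5+14=19, 5+16=21, 5+18=23, 5+20=25, 5+22=27, 5+24=29, 5+26=31, 5+28=33, 5+30=35, 5+32=37, 5+34=1, 5+36=3
5 + H = {1, 3, 5, 7, 9, 11, 13, 15, 17, 19, 21, 23, 25, 27, 29, 31, 33, 35, 37} = 1 + H

5 + H = {1, 3, 5, 7, 9, 11, 13, 15, 17, 19, 21, 23, 25, 27, 29, 31, 33, 35, 37}


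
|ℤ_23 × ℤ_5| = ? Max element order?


|ℤ_23 × ℤ_5| = 23 × 5 = 115
Max element order = lcm(23,5) = 115
Cyclic? Yes (gcd=1)

|ℤ_23×ℤ_5| = 115, max element order = 115


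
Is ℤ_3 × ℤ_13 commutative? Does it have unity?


Direct product ring; commutative with unity (1,1); but (1,0)·(0,1) = (0,0) gives zero divisors, so not an integral domain
Commutative: Yes
Integral domain: No
Has unity: Yes

ℤ_3 × ℤ_13: Commutative=Yes, Unity=Yes


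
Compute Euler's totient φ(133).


Factor n: 133 = 7 × 19
φ(n) = n · ∏(1 - 1/p) over distinct primes p | n
φ(133) = 133 · (1 - 1/7) · (1 - 1/19) = 108

φ(133) = 108


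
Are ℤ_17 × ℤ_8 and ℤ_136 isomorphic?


Comparing ℤ_17 × ℤ_8 and ℤ_136:
gcd(17,8) = 1, so ℤ_17 × ℤ_8 ≅ ℤ_136 (CRT)

Yes, ℤ_17 × ℤ_8 ≅ ℤ_136


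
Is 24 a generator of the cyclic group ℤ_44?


g generates ℤ_n iff gcd(g, n) = 1
gcd(24, 44) = 4
Since gcd = 4 ≠ 1, ⟨24⟩ has order 11 < 44, so 24 is not a generator.

No, 24 does not generate ℤ_44


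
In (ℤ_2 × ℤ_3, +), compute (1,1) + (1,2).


Operation: componentwise addition mod (2, 3)
(1,1) + (1,2) = ((a₁+b₁) mod 2, (a₂+b₂) mod 3) with a = (1,1), b = (1,2)

(1,1) + (1,2) = (0,0)


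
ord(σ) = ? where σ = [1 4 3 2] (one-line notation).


Cycle decomposition: (2 4)
Cycle lengths: 2
Order = lcm(2) = 2

ord(σ) = 2


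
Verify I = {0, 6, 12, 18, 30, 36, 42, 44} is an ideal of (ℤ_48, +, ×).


Check ideal conditions for I = {0, 6, 12, 18, 30, 36, 42, 44} in ℤ_48:
(1) I is an additive subgroup? No
(2) For r ∈ ℤ_48 and a ∈ I: r·a ∈ I? No  [counterexample: r=2, a=12, r·a mod 48 = 24 ∉ I]

No, I is not an ideal of ℤ_48


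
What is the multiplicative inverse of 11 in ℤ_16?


Use the extended Euclidean algorithm to write 1 = 11·s + 16·t; then s mod 16 is the inverse.
Euclidean algorithm:
  11 = 0·16 + 11
  16 = 1·11 + 5
  11 = 2·5 + 1
  5 = 5·1 + 0
gcd(11,16) = 1
Back-substitution gives: 11·(3) + 16·(-2) = 1
So 11⁻¹ ≡ 3 ≡ 3 (mod 16)
Check: 11 × 3 = 33 ≡ 1 (mod 16) ✓

11⁻¹ ≡ 3 (mod 16)


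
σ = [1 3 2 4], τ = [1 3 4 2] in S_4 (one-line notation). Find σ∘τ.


σ∘τ: apply τ first, then σ
1 →τ 1 →σ 1
2 →τ 3 →σ 2
3 →τ 4 →σ 4
4 →τ 2 →σ 3

σ∘τ = [1 2 4 3]


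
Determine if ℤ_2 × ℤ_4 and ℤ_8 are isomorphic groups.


Comparing ℤ_2 × ℤ_4 and ℤ_8:
gcd(2,4) = 2 ≠ 1. Max element order in ℤ_2×ℤ_4 is lcm(2,4) = 4 < 8, so it has no element of order 8

No, ℤ_2 × ℤ_4 ≇ ℤ_8


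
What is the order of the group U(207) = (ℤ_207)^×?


U(n) is the group of units mod n; |U(n)| = φ(n)
|U(207)| = φ(207) = 132

|U(207) = (ℤ_207)^×| = 132


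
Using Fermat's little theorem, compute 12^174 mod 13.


Fermat's little theorem: if p is prime and gcd(a,p)=1, then a^(p-1) ≡ 1 (mod p)
p = 13 is prime, gcd(12,13) = 1
Reduce exponent: 174 mod 12 = 6
So 12^174 ≡ 12^6 (mod 13)
12^6 mod 13 = 1

12^174 ≡ 1 (mod 13)


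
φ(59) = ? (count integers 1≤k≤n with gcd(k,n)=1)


Factor n: 59 = 59
φ(n) = n · ∏(1 - 1/p) over distinct primes p | n
φ(59) = 59 · (1 - 1/59) = 58

φ(59) = 58


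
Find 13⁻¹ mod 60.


Use the extended Euclidean algorithm to write 1 = 13·s + 60·t; then s mod 60 is the inverse.
Euclidean algorithm:
  13 = 0·60 + 13
  60 = 4·13 + 8
  13 = 1·8 + 5
  8 = 1·5 + 3
  5 = 1·3 + 2
  3 = 1·2 + 1
  2 = 2·1 + 0
gcd(13,60) = 1
Back-substitution gives: 13·(-23) + 60·(5) = 1
So 13⁻¹ ≡ -23 ≡ 37 (mod 60)
Check: 13 × 37 = 481 ≡ 1 (mod 60) ✓

13⁻¹ ≡ 37 (mod 60)


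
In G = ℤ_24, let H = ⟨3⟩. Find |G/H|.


|⟨3⟩| = n / gcd(3, 24) = 24 / 3 = 8
H is normal (ℤ_24 is abelian).
|G/H| = |G| / |H| = 24 / 8 = 3

|G/H| = 3


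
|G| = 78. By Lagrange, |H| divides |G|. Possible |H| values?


Lagrange's theorem: |H| divides |G|
|G| = 78
Divisors of 78: 1, 2, 3, 6, 13, 26, 39, 78

Possible subgroup orders: {1, 2, 3, 6, 13, 26, 39, 78}


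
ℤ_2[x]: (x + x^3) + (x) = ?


Add coefficients mod 2:
x^0: 0 + 0 = 0 (mod 2)
x^1: 1 + 1 = 0 (mod 2)
x^2: 0 + 0 = 0 (mod 2)
x^3: 1 + 0 = 1 (mod 2)
Result: x^3

f + g = x^3


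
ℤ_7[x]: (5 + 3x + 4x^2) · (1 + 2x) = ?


Expand and collect like terms; reduce coefficients mod 7:
x^0: 5·1 = 5 ≡ 5 (mod 7)
x^1: 5·2 + 3·1 = 13 ≡ 6 (mod 7)
x^2: 3·2 + 4·1 = 10 ≡ 3 (mod 7)
x^3: 4·2 = 8 ≡ 1 (mod 7)
Result: 5 + 6x + 3x^2 + x^3

f · g = 5 + 6x + 3x^2 + x^3


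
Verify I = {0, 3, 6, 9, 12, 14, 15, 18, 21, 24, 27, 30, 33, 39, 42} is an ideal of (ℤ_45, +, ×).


Check ideal conditions for I = {0, 3, 6, 9, 12, 14, 15, 18, 21, 24, 27, 30, 33, 39, 42} in ℤ_45:
(1) I is an additive subgroup? No
(2) For r ∈ ℤ_45 and a ∈ I: r·a ∈ I? No  [counterexample: r=2, a=14, r·a mod 45 = 28 ∉ I]

No, I is not an ideal of ℤ_45


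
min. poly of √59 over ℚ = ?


√59 satisfies x² - 59 = 0, irreducible over ℚ since 59 is squarefree

Minimal polynomial: x² - 59


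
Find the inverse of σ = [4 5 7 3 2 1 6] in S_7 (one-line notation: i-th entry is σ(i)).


To find σ⁻¹, swap domain and range:
σ(1) = 4 → σ⁻¹(4) = 1
σ(2) = 5 → σ⁻¹(5) = 2
σ(3) = 7 → σ⁻¹(7) = 3
σ(4) = 3 → σ⁻¹(3) = 4
σ(5) = 2 → σ⁻¹(2) = 5
σ(6) = 1 → σ⁻¹(1) = 6
σ(7) = 6 → σ⁻¹(6) = 7

σ⁻¹ = [6 5 4 1 2 7 3]


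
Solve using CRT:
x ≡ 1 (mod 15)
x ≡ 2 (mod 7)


m₁ = 15, m₂ = 7, gcd = 1, so CRT applies. M = m₁·m₂ = 105
Let M₁ = M/m₁ = 7, M₂ = M/m₂ = 15
Find y₁ ≡ M₁⁻¹ (mod m₁): 7⁻¹ ≡ 13 (mod 15)
Find y₂ ≡ M₂⁻¹ (mod m₂): 15⁻¹ ≡ 1 (mod 7)
x = a₁·M₁·y₁ + a₂·M₂·y₂ = 1·7·13 + 2·15·1 = 121
Reduce mod 105: x ≡ 16
Check: 16 mod 15 = 1 ✓, 16 mod 7 = 2 ✓

x ≡ 16 (mod 105)


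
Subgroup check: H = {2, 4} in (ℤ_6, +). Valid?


Subgroup test for H = {2, 4} in (ℤ_6, +):
(1) 0 ∈ H? No
(2) Closure: for all a,b ∈ H, (a+b) mod 6 ∈ H? No  [counterexample: 2 + 4 = 0 ∉ H]
(3) Inverses: for all a ∈ H, -a mod 6 ∈ H? Yes

No, H is not a subgroup of ℤ_6


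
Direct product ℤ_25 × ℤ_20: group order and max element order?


|ℤ_25 × ℤ_20| = 25 × 20 = 500
Max element order = lcm(25,20) = 100
Cyclic? No (gcd=5)

|ℤ_25×ℤ_20| = 500, max element order = 100


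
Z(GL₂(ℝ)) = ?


Z(G) = {g ∈ G | gx = xg for all x ∈ G}
Only scalar multiples of the identity commute with all invertible matrices

Z(GL₂(ℝ)) = {aI : a ∈ ℝ, a ≠ 0}


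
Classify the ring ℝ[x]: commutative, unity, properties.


Polynomial ring over ℝ (an integral domain) is a commutative integral domain with unity 1
Commutative: Yes
Integral domain: Yes
Has unity: Yes

ℝ[x]: Commutative=Yes, Unity=Yes


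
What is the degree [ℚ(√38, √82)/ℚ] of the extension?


[ℚ(√38,√82):ℚ] = [ℚ(√38,√82):ℚ(√38)]·[ℚ(√38):ℚ] = 2·2 = 4

[ℚ(√38, √82)/ℚ] = 4
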